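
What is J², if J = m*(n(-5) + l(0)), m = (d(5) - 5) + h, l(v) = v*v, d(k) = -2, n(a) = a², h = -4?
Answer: 75625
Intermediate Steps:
l(v) = v²
m = -11 (m = (-2 - 5) - 4 = -7 - 4 = -11)
J = -275 (J = -11*((-5)² + 0²) = -11*(25 + 0) = -11*25 = -275)
J² = (-275)² = 75625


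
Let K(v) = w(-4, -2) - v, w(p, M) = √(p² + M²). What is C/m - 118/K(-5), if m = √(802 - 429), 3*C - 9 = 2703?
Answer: -118 + 236*√5/5 + 904*√373/373 ≈ 34.350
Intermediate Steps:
C = 904 (C = 3 + (⅓)*2703 = 3 + 901 = 904)
m = √373 ≈ 19.313
w(p, M) = √(M² + p²)
K(v) = -v + 2*√5 (K(v) = √((-2)² + (-4)²) - v = √(4 + 16) - v = √20 - v = 2*√5 - v = -v + 2*√5)
C/m - 118/K(-5) = 904/(√373) - 118/(-1*(-5) + 2*√5) = 904*(√373/373) - 118/(5 + 2*√5) = 904*√373/373 - 118/(5 + 2*√5) = -118/(5 + 2*√5) + 904*√373/373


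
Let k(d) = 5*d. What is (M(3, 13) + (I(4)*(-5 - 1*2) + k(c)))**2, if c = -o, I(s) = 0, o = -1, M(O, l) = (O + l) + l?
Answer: 1156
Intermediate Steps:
M(O, l) = O + 2*l
c = 1 (c = -1*(-1) = 1)
(M(3, 13) + (I(4)*(-5 - 1*2) + k(c)))**2 = ((3 + 2*13) + (0*(-5 - 1*2) + 5*1))**2 = ((3 + 26) + (0*(-5 - 2) + 5))**2 = (29 + (0*(-7) + 5))**2 = (29 + (0 + 5))**2 = (29 + 5)**2 = 34**2 = 1156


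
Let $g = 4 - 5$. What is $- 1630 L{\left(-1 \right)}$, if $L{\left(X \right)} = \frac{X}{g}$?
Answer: $-1630$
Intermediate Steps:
$g = -1$
$L{\left(X \right)} = - X$ ($L{\left(X \right)} = \frac{X}{-1} = X \left(-1\right) = - X$)
$- 1630 L{\left(-1 \right)} = - 1630 \left(\left(-1\right) \left(-1\right)\right) = \left(-1630\right) 1 = -1630$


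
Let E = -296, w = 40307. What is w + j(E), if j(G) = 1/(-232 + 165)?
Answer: 2700568/67 ≈ 40307.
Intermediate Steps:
j(G) = -1/67 (j(G) = 1/(-67) = -1/67)
w + j(E) = 40307 - 1/67 = 2700568/67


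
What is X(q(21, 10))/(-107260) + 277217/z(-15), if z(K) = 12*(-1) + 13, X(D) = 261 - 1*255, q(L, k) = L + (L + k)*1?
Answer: 14867147707/53630 ≈ 2.7722e+5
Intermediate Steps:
q(L, k) = k + 2*L (q(L, k) = L + (L + k) = k + 2*L)
X(D) = 6 (X(D) = 261 - 255 = 6)
z(K) = 1 (z(K) = -12 + 13 = 1)
X(q(21, 10))/(-107260) + 277217/z(-15) = 6/(-107260) + 277217/1 = 6*(-1/107260) + 277217*1 = -3/53630 + 277217 = 14867147707/53630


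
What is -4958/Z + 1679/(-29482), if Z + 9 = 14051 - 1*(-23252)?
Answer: -104394191/549750854 ≈ -0.18989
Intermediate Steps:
Z = 37294 (Z = -9 + (14051 - 1*(-23252)) = -9 + (14051 + 23252) = -9 + 37303 = 37294)
-4958/Z + 1679/(-29482) = -4958/37294 + 1679/(-29482) = -4958*1/37294 + 1679*(-1/29482) = -2479/18647 - 1679/29482 = -104394191/549750854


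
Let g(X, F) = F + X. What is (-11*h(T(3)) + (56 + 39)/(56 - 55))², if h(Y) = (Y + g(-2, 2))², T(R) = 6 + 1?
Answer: 197136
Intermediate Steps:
T(R) = 7
h(Y) = Y² (h(Y) = (Y + (2 - 2))² = (Y + 0)² = Y²)
(-11*h(T(3)) + (56 + 39)/(56 - 55))² = (-11*7² + (56 + 39)/(56 - 55))² = (-11*49 + 95/1)² = (-539 + 95*1)² = (-539 + 95)² = (-444)² = 197136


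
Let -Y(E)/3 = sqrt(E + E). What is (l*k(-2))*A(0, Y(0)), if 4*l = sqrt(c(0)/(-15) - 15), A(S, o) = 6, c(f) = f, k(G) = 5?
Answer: 15*I*sqrt(15)/2 ≈ 29.047*I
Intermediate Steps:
Y(E) = -3*sqrt(2)*sqrt(E) (Y(E) = -3*sqrt(E + E) = -3*sqrt(2)*sqrt(E))
l = I*sqrt(15)/4 (l = sqrt(0/(-15) - 15)/4 = sqrt(0*(-1/15) - 15)/4 = sqrt(0 - 15)/4 = sqrt(-15)/4 = (I*sqrt(15))/4 = I*sqrt(15)/4 ≈ 0.96825*I)
(l*k(-2))*A(0, Y(0)) = ((I*sqrt(15)/4)*5)*6 = (5*I*sqrt(15)/4)*6 = 15*I*sqrt(15)/2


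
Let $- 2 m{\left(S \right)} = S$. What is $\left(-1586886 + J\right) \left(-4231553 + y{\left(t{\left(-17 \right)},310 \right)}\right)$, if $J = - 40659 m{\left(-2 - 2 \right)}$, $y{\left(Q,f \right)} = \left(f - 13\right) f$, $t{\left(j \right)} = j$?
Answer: $6905502098532$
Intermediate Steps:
$m{\left(S \right)} = - \frac{S}{2}$
$y{\left(Q,f \right)} = f \left(-13 + f\right)$ ($y{\left(Q,f \right)} = \left(-13 + f\right) f = f \left(-13 + f\right)$)
$J = -81318$ ($J = - 40659 \left(- \frac{-2 - 2}{2}\right) = - 40659 \left(\left(- \frac{1}{2}\right) \left(-4\right)\right) = \left(-40659\right) 2 = -81318$)
$\left(-1586886 + J\right) \left(-4231553 + y{\left(t{\left(-17 \right)},310 \right)}\right) = \left(-1586886 - 81318\right) \left(-4231553 + 310 \left(-13 + 310\right)\right) = - 1668204 \left(-4231553 + 310 \cdot 297\right) = - 1668204 \left(-4231553 + 92070\right) = \left(-1668204\right) \left(-4139483\right) = 6905502098532$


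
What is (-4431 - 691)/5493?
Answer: -5122/5493 ≈ -0.93246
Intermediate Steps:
(-4431 - 691)/5493 = -5122*1/5493 = -5122/5493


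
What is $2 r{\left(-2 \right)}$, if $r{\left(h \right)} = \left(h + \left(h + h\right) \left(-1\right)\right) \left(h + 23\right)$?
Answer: $84$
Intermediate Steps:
$r{\left(h \right)} = - h \left(23 + h\right)$ ($r{\left(h \right)} = \left(h + 2 h \left(-1\right)\right) \left(23 + h\right) = \left(h - 2 h\right) \left(23 + h\right) = - h \left(23 + h\right)$)
$2 r{\left(-2 \right)} = 2 \left(\left(-1\right) \left(-2\right) \left(23 - 2\right)\right) = 2 \left(\left(-1\right) \left(-2\right) 21\right) = 2 \cdot 42 = 84$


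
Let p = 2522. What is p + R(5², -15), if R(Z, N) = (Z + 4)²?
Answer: 3363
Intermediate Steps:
R(Z, N) = (4 + Z)²
p + R(5², -15) = 2522 + (4 + 5²)² = 2522 + (4 + 25)² = 2522 + 29² = 2522 + 841 = 3363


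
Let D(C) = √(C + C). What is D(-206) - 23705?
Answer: -23705 + 2*I*√103 ≈ -23705.0 + 20.298*I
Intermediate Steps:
D(C) = √2*√C (D(C) = √(2*C) = √2*√C)
D(-206) - 23705 = √2*√(-206) - 23705 = √2*(I*√206) - 23705 = 2*I*√103 - 23705 = -23705 + 2*I*√103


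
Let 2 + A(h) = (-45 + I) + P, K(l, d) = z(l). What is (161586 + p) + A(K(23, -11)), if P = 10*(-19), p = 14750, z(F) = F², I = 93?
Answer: 176192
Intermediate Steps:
K(l, d) = l²
P = -190
A(h) = -144 (A(h) = -2 + ((-45 + 93) - 190) = -2 + (48 - 190) = -2 - 142 = -144)
(161586 + p) + A(K(23, -11)) = (161586 + 14750) - 144 = 176336 - 144 = 176192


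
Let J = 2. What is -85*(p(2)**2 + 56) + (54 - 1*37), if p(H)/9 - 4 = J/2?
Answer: -176868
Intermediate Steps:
p(H) = 45 (p(H) = 36 + 9*(2/2) = 36 + 9*(2*(1/2)) = 36 + 9*1 = 36 + 9 = 45)
-85*(p(2)**2 + 56) + (54 - 1*37) = -85*(45**2 + 56) + (54 - 1*37) = -85*(2025 + 56) + (54 - 37) = -85*2081 + 17 = -176885 + 17 = -176868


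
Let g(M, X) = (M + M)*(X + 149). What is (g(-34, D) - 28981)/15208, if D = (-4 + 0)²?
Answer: -40201/15208 ≈ -2.6434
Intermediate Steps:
D = 16 (D = (-4)² = 16)
g(M, X) = 2*M*(149 + X) (g(M, X) = (2*M)*(149 + X) = 2*M*(149 + X))
(g(-34, D) - 28981)/15208 = (2*(-34)*(149 + 16) - 28981)/15208 = (2*(-34)*165 - 28981)*(1/15208) = (-11220 - 28981)*(1/15208) = -40201*1/15208 = -40201/15208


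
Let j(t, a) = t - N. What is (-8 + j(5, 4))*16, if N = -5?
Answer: 32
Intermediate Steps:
j(t, a) = 5 + t (j(t, a) = t - 1*(-5) = t + 5 = 5 + t)
(-8 + j(5, 4))*16 = (-8 + (5 + 5))*16 = (-8 + 10)*16 = 2*16 = 32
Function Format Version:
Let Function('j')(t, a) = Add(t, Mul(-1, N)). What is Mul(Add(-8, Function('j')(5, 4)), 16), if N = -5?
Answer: 32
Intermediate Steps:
Function('j')(t, a) = Add(5, t) (Function('j')(t, a) = Add(t, Mul(-1, -5)) = Add(t, 5) = Add(5, t))
Mul(Add(-8, Function('j')(5, 4)), 16) = Mul(Add(-8, Add(5, 5)), 16) = Mul(Add(-8, 10), 16) = Mul(2, 16) = 32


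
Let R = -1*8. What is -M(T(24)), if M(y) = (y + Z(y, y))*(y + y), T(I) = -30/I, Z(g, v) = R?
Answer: -185/8 ≈ -23.125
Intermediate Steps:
R = -8
Z(g, v) = -8
M(y) = 2*y*(-8 + y) (M(y) = (y - 8)*(y + y) = (-8 + y)*(2*y) = 2*y*(-8 + y))
-M(T(24)) = -2*(-30/24)*(-8 - 30/24) = -2*(-30*1/24)*(-8 - 30*1/24) = -2*(-5)*(-8 - 5/4)/4 = -2*(-5)*(-37)/(4*4) = -1*185/8 = -185/8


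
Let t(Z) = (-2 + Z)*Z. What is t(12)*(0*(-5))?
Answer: 0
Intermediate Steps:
t(Z) = Z*(-2 + Z)
t(12)*(0*(-5)) = (12*(-2 + 12))*(0*(-5)) = (12*10)*0 = 120*0 = 0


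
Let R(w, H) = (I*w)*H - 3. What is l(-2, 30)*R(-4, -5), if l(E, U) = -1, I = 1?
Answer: -17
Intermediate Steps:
R(w, H) = -3 + H*w (R(w, H) = (1*w)*H - 3 = w*H - 3 = H*w - 3 = -3 + H*w)
l(-2, 30)*R(-4, -5) = -(-3 - 5*(-4)) = -(-3 + 20) = -1*17 = -17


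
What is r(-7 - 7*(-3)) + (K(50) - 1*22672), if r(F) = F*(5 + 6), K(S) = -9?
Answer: -22527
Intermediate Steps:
r(F) = 11*F (r(F) = F*11 = 11*F)
r(-7 - 7*(-3)) + (K(50) - 1*22672) = 11*(-7 - 7*(-3)) + (-9 - 1*22672) = 11*(-7 + 21) + (-9 - 22672) = 11*14 - 22681 = 154 - 22681 = -22527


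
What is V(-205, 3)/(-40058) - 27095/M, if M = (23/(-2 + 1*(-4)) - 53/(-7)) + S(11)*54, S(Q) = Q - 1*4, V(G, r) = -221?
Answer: -45582060127/642249914 ≈ -70.972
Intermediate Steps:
S(Q) = -4 + Q (S(Q) = Q - 4 = -4 + Q)
M = 16033/42 (M = (23/(-2 + 1*(-4)) - 53/(-7)) + (-4 + 11)*54 = (23/(-2 - 4) - 53*(-1/7)) + 7*54 = (23/(-6) + 53/7) + 378 = (23*(-1/6) + 53/7) + 378 = (-23/6 + 53/7) + 378 = 157/42 + 378 = 16033/42 ≈ 381.74)
V(-205, 3)/(-40058) - 27095/M = -221/(-40058) - 27095/16033/42 = -221*(-1/40058) - 27095*42/16033 = 221/40058 - 1137990/16033 = -45582060127/642249914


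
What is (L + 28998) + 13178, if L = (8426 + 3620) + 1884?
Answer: 56106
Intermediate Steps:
L = 13930 (L = 12046 + 1884 = 13930)
(L + 28998) + 13178 = (13930 + 28998) + 13178 = 42928 + 13178 = 56106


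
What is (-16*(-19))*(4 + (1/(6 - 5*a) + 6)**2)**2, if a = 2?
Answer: 6681331/16 ≈ 4.1758e+5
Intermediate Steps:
(-16*(-19))*(4 + (1/(6 - 5*a) + 6)**2)**2 = (-16*(-19))*(4 + (1/(6 - 5*2) + 6)**2)**2 = 304*(4 + (1/(6 - 10) + 6)**2)**2 = 304*(4 + (1/(-4) + 6)**2)**2 = 304*(4 + (-1/4 + 6)**2)**2 = 304*(4 + (23/4)**2)**2 = 304*(4 + 529/16)**2 = 304*(593/16)**2 = 304*(351649/256) = 6681331/16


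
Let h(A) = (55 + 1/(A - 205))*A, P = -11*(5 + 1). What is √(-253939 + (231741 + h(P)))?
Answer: I*√1896816262/271 ≈ 160.71*I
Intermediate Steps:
P = -66 (P = -11*6 = -66)
h(A) = A*(55 + 1/(-205 + A)) (h(A) = (55 + 1/(-205 + A))*A = A*(55 + 1/(-205 + A)))
√(-253939 + (231741 + h(P))) = √(-253939 + (231741 - 66*(-11274 + 55*(-66))/(-205 - 66))) = √(-253939 + (231741 - 66*(-11274 - 3630)/(-271))) = √(-253939 + (231741 - 66*(-1/271)*(-14904))) = √(-253939 + (231741 - 983664/271)) = √(-253939 + 61818147/271) = √(-6999322/271) = I*√1896816262/271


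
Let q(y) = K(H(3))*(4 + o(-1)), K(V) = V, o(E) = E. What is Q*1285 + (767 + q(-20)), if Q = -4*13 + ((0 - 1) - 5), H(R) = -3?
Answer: -73772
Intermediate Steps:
Q = -58 (Q = -52 + (-1 - 5) = -52 - 6 = -58)
q(y) = -9 (q(y) = -3*(4 - 1) = -3*3 = -9)
Q*1285 + (767 + q(-20)) = -58*1285 + (767 - 9) = -74530 + 758 = -73772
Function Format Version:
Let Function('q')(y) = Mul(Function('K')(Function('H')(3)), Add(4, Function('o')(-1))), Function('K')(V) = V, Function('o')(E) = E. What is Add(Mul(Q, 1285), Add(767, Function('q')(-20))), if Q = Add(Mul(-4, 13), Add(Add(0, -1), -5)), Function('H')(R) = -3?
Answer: -73772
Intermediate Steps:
Q = -58 (Q = Add(-52, Add(-1, -5)) = Add(-52, -6) = -58)
Function('q')(y) = -9 (Function('q')(y) = Mul(-3, Add(4, -1)) = Mul(-3, 3) = -9)
Add(Mul(Q, 1285), Add(767, Function('q')(-20))) = Add(Mul(-58, 1285), Add(767, -9)) = Add(-74530, 758) = -73772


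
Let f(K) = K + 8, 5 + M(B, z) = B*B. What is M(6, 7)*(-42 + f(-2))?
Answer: -1116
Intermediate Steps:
M(B, z) = -5 + B**2 (M(B, z) = -5 + B*B = -5 + B**2)
f(K) = 8 + K
M(6, 7)*(-42 + f(-2)) = (-5 + 6**2)*(-42 + (8 - 2)) = (-5 + 36)*(-42 + 6) = 31*(-36) = -1116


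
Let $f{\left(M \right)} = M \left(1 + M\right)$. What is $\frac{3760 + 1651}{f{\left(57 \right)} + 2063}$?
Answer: $\frac{773}{767} \approx 1.0078$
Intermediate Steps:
$\frac{3760 + 1651}{f{\left(57 \right)} + 2063} = \frac{3760 + 1651}{57 \left(1 + 57\right) + 2063} = \frac{5411}{57 \cdot 58 + 2063} = \frac{5411}{3306 + 2063} = \frac{5411}{5369} = 5411 \cdot \frac{1}{5369} = \frac{773}{767}$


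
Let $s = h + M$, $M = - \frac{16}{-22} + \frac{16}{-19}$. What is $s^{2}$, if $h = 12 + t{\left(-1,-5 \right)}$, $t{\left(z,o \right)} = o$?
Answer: $\frac{2070721}{43681} \approx 47.406$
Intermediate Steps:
$h = 7$ ($h = 12 - 5 = 7$)
$M = - \frac{24}{209}$ ($M = \left(-16\right) \left(- \frac{1}{22}\right) + 16 \left(- \frac{1}{19}\right) = \frac{8}{11} - \frac{16}{19} = - \frac{24}{209} \approx -0.11483$)
$s = \frac{1439}{209}$ ($s = 7 - \frac{24}{209} = \frac{1439}{209} \approx 6.8852$)
$s^{2} = \left(\frac{1439}{209}\right)^{2} = \frac{2070721}{43681}$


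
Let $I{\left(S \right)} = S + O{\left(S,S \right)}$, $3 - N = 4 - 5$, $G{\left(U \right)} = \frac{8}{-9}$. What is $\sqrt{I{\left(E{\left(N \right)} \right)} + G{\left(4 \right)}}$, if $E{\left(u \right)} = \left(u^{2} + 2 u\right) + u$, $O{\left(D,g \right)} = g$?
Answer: $\frac{4 \sqrt{31}}{3} \approx 7.4237$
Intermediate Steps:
$G{\left(U \right)} = - \frac{8}{9}$ ($G{\left(U \right)} = 8 \left(- \frac{1}{9}\right) = - \frac{8}{9}$)
$N = 4$ ($N = 3 - \left(4 - 5\right) = 3 - -1 = 3 + 1 = 4$)
$E{\left(u \right)} = u^{2} + 3 u$
$I{\left(S \right)} = 2 S$ ($I{\left(S \right)} = S + S = 2 S$)
$\sqrt{I{\left(E{\left(N \right)} \right)} + G{\left(4 \right)}} = \sqrt{2 \cdot 4 \left(3 + 4\right) - \frac{8}{9}} = \sqrt{2 \cdot 4 \cdot 7 - \frac{8}{9}} = \sqrt{2 \cdot 28 - \frac{8}{9}} = \sqrt{56 - \frac{8}{9}} = \sqrt{\frac{496}{9}} = \frac{4 \sqrt{31}}{3}$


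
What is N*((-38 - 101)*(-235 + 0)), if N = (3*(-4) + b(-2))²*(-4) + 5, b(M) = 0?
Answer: -18651715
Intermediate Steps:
N = -571 (N = (3*(-4) + 0)²*(-4) + 5 = (-12 + 0)²*(-4) + 5 = (-12)²*(-4) + 5 = 144*(-4) + 5 = -576 + 5 = -571)
N*((-38 - 101)*(-235 + 0)) = -571*(-38 - 101)*(-235 + 0) = -(-79369)*(-235) = -571*32665 = -18651715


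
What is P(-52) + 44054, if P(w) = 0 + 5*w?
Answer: 43794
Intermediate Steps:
P(w) = 5*w
P(-52) + 44054 = 5*(-52) + 44054 = -260 + 44054 = 43794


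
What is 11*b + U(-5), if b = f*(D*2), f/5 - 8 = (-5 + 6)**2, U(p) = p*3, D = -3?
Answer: -2985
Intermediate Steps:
U(p) = 3*p
f = 45 (f = 40 + 5*(-5 + 6)**2 = 40 + 5*1**2 = 40 + 5*1 = 40 + 5 = 45)
b = -270 (b = 45*(-3*2) = 45*(-6) = -270)
11*b + U(-5) = 11*(-270) + 3*(-5) = -2970 - 15 = -2985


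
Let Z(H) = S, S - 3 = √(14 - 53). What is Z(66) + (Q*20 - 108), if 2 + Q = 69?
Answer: 1235 + I*√39 ≈ 1235.0 + 6.245*I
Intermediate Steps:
Q = 67 (Q = -2 + 69 = 67)
S = 3 + I*√39 (S = 3 + √(14 - 53) = 3 + √(-39) = 3 + I*√39 ≈ 3.0 + 6.245*I)
Z(H) = 3 + I*√39
Z(66) + (Q*20 - 108) = (3 + I*√39) + (67*20 - 108) = (3 + I*√39) + (1340 - 108) = (3 + I*√39) + 1232 = 1235 + I*√39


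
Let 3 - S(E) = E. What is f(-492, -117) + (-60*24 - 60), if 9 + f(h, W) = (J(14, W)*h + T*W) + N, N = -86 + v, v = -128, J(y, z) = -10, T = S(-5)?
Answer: 2261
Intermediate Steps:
S(E) = 3 - E
T = 8 (T = 3 - 1*(-5) = 3 + 5 = 8)
N = -214 (N = -86 - 128 = -214)
f(h, W) = -223 - 10*h + 8*W (f(h, W) = -9 + ((-10*h + 8*W) - 214) = -9 + (-214 - 10*h + 8*W) = -223 - 10*h + 8*W)
f(-492, -117) + (-60*24 - 60) = (-223 - 10*(-492) + 8*(-117)) + (-60*24 - 60) = (-223 + 4920 - 936) + (-1440 - 60) = 3761 - 1500 = 2261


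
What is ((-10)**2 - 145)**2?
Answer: 2025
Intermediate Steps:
((-10)**2 - 145)**2 = (100 - 145)**2 = (-45)**2 = 2025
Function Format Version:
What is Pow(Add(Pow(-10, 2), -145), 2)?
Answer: 2025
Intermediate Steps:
Pow(Add(Pow(-10, 2), -145), 2) = Pow(Add(100, -145), 2) = Pow(-45, 2) = 2025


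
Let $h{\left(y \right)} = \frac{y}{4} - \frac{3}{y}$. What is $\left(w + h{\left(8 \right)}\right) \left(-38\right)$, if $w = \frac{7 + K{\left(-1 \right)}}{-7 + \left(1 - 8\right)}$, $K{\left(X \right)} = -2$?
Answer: $- \frac{1349}{28} \approx -48.179$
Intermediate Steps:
$w = - \frac{5}{14}$ ($w = \frac{7 - 2}{-7 + \left(1 - 8\right)} = \frac{5}{-7 - 7} = \frac{5}{-14} = 5 \left(- \frac{1}{14}\right) = - \frac{5}{14} \approx -0.35714$)
$h{\left(y \right)} = - \frac{3}{y} + \frac{y}{4}$ ($h{\left(y \right)} = y \frac{1}{4} - \frac{3}{y} = \frac{y}{4} - \frac{3}{y} = - \frac{3}{y} + \frac{y}{4}$)
$\left(w + h{\left(8 \right)}\right) \left(-38\right) = \left(- \frac{5}{14} + \left(- \frac{3}{8} + \frac{1}{4} \cdot 8\right)\right) \left(-38\right) = \left(- \frac{5}{14} + \left(\left(-3\right) \frac{1}{8} + 2\right)\right) \left(-38\right) = \left(- \frac{5}{14} + \left(- \frac{3}{8} + 2\right)\right) \left(-38\right) = \left(- \frac{5}{14} + \frac{13}{8}\right) \left(-38\right) = \frac{71}{56} \left(-38\right) = - \frac{1349}{28}$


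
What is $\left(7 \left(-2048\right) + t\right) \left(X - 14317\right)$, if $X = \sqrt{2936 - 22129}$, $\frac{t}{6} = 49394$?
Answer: $-4037794876 + 282028 i \sqrt{19193} \approx -4.0378 \cdot 10^{9} + 3.9072 \cdot 10^{7} i$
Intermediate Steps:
$t = 296364$ ($t = 6 \cdot 49394 = 296364$)
$X = i \sqrt{19193}$ ($X = \sqrt{-19193} = i \sqrt{19193} \approx 138.54 i$)
$\left(7 \left(-2048\right) + t\right) \left(X - 14317\right) = \left(7 \left(-2048\right) + 296364\right) \left(i \sqrt{19193} - 14317\right) = \left(-14336 + 296364\right) \left(-14317 + i \sqrt{19193}\right) = 282028 \left(-14317 + i \sqrt{19193}\right) = -4037794876 + 282028 i \sqrt{19193}$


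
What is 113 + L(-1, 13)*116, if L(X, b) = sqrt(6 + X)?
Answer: 113 + 116*sqrt(5) ≈ 372.38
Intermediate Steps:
113 + L(-1, 13)*116 = 113 + sqrt(6 - 1)*116 = 113 + sqrt(5)*116 = 113 + 116*sqrt(5)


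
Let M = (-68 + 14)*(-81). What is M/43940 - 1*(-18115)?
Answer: 397988737/21970 ≈ 18115.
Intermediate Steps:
M = 4374 (M = -54*(-81) = 4374)
M/43940 - 1*(-18115) = 4374/43940 - 1*(-18115) = 4374*(1/43940) + 18115 = 2187/21970 + 18115 = 397988737/21970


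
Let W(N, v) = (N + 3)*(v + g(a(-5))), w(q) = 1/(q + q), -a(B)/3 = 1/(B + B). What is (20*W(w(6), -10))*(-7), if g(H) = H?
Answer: 25123/6 ≈ 4187.2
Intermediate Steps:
a(B) = -3/(2*B) (a(B) = -3/(B + B) = -3*1/(2*B) = -3/(2*B))
w(q) = 1/(2*q)
W(N, v) = (3 + N)*(3/10 + v) (W(N, v) = (N + 3)*(v - 3/2/(-5)) = (3 + N)*(v - 3/2*(-⅕)) = (3 + N)*(v + 3/10) = (3 + N)*(3/10 + v))
(20*W(w(6), -10))*(-7) = (20*(9/10 + 3*(-10) + 3*((½)/6)/10 + ((½)/6)*(-10)))*(-7) = (20*(9/10 - 30 + 3*((½)*(⅙))/10 + ((½)*(⅙))*(-10)))*(-7) = (20*(9/10 - 30 + (3/10)*(1/12) + (1/12)*(-10)))*(-7) = (20*(9/10 - 30 + 1/40 - ⅚))*(-7) = (20*(-3589/120))*(-7) = -3589/6*(-7) = 25123/6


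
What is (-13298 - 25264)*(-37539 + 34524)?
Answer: 116264430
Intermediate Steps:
(-13298 - 25264)*(-37539 + 34524) = -38562*(-3015) = 116264430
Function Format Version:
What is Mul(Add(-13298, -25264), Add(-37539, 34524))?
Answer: 116264430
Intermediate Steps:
Mul(Add(-13298, -25264), Add(-37539, 34524)) = Mul(-38562, -3015) = 116264430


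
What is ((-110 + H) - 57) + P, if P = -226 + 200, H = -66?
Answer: -259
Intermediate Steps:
P = -26
((-110 + H) - 57) + P = ((-110 - 66) - 57) - 26 = (-176 - 57) - 26 = -233 - 26 = -259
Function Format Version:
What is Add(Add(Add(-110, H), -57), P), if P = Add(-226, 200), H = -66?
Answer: -259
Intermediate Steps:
P = -26
Add(Add(Add(-110, H), -57), P) = Add(Add(Add(-110, -66), -57), -26) = Add(Add(-176, -57), -26) = Add(-233, -26) = -259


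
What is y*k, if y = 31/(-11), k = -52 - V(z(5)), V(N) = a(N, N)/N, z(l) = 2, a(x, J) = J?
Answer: 1643/11 ≈ 149.36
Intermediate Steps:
V(N) = 1 (V(N) = N/N = 1)
k = -53 (k = -52 - 1*1 = -52 - 1 = -53)
y = -31/11 (y = 31*(-1/11) = -31/11 ≈ -2.8182)
y*k = -31/11*(-53) = 1643/11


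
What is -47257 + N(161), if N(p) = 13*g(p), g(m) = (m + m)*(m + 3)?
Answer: 639247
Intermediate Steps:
g(m) = 2*m*(3 + m) (g(m) = (2*m)*(3 + m) = 2*m*(3 + m))
N(p) = 26*p*(3 + p) (N(p) = 13*(2*p*(3 + p)) = 26*p*(3 + p))
-47257 + N(161) = -47257 + 26*161*(3 + 161) = -47257 + 26*161*164 = -47257 + 686504 = 639247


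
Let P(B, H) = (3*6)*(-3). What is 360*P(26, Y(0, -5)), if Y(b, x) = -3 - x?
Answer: -19440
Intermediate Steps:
P(B, H) = -54 (P(B, H) = 18*(-3) = -54)
360*P(26, Y(0, -5)) = 360*(-54) = -19440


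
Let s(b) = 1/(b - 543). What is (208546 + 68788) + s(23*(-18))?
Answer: 265408637/957 ≈ 2.7733e+5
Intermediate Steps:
s(b) = 1/(-543 + b)
(208546 + 68788) + s(23*(-18)) = (208546 + 68788) + 1/(-543 + 23*(-18)) = 277334 + 1/(-543 - 414) = 277334 + 1/(-957) = 277334 - 1/957 = 265408637/957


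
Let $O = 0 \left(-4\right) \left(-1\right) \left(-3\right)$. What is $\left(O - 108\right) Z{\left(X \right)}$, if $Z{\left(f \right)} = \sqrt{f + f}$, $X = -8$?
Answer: $- 432 i \approx - 432.0 i$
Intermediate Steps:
$Z{\left(f \right)} = \sqrt{2} \sqrt{f}$ ($Z{\left(f \right)} = \sqrt{2 f} = \sqrt{2} \sqrt{f}$)
$O = 0$ ($O = 0 \left(-1\right) \left(-3\right) = 0 \left(-3\right) = 0$)
$\left(O - 108\right) Z{\left(X \right)} = \left(0 - 108\right) \sqrt{2} \sqrt{-8} = - 108 \sqrt{2} \cdot 2 i \sqrt{2} = - 108 \cdot 4 i = - 432 i$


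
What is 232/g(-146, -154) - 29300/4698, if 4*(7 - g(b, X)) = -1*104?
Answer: 20506/25839 ≈ 0.79361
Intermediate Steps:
g(b, X) = 33 (g(b, X) = 7 - (-1)*104/4 = 7 - ¼*(-104) = 7 + 26 = 33)
232/g(-146, -154) - 29300/4698 = 232/33 - 29300/4698 = 232*(1/33) - 29300*1/4698 = 232/33 - 14650/2349 = 20506/25839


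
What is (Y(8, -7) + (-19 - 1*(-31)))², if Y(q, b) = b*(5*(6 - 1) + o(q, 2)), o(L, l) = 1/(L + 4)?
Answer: 3853369/144 ≈ 26760.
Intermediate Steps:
o(L, l) = 1/(4 + L)
Y(q, b) = b*(25 + 1/(4 + q)) (Y(q, b) = b*(5*(6 - 1) + 1/(4 + q)) = b*(5*5 + 1/(4 + q)) = b*(25 + 1/(4 + q)))
(Y(8, -7) + (-19 - 1*(-31)))² = (-7*(101 + 25*8)/(4 + 8) + (-19 - 1*(-31)))² = (-7*(101 + 200)/12 + (-19 + 31))² = (-7*1/12*301 + 12)² = (-2107/12 + 12)² = (-1963/12)² = 3853369/144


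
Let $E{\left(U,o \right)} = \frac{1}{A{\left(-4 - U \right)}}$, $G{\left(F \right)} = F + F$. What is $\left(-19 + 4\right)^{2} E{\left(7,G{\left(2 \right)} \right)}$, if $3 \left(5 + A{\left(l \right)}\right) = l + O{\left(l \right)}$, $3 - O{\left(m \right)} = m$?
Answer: $- \frac{225}{4} \approx -56.25$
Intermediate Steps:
$O{\left(m \right)} = 3 - m$
$A{\left(l \right)} = -4$ ($A{\left(l \right)} = -5 + \frac{l - \left(-3 + l\right)}{3} = -5 + \frac{1}{3} \cdot 3 = -5 + 1 = -4$)
$G{\left(F \right)} = 2 F$
$E{\left(U,o \right)} = - \frac{1}{4}$ ($E{\left(U,o \right)} = \frac{1}{-4} = - \frac{1}{4}$)
$\left(-19 + 4\right)^{2} E{\left(7,G{\left(2 \right)} \right)} = \left(-19 + 4\right)^{2} \left(- \frac{1}{4}\right) = \left(-15\right)^{2} \left(- \frac{1}{4}\right) = 225 \left(- \frac{1}{4}\right) = - \frac{225}{4}$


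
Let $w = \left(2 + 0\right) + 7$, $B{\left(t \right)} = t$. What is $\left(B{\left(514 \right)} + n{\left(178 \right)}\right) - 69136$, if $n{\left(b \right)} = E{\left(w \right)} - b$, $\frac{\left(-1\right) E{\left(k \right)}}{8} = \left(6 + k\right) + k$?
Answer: $-68992$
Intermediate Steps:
$w = 9$ ($w = 2 + 7 = 9$)
$E{\left(k \right)} = -48 - 16 k$ ($E{\left(k \right)} = - 8 \left(\left(6 + k\right) + k\right) = - 8 \left(6 + 2 k\right) = -48 - 16 k$)
$n{\left(b \right)} = -192 - b$ ($n{\left(b \right)} = \left(-48 - 144\right) - b = -192 - b$)
$\left(B{\left(514 \right)} + n{\left(178 \right)}\right) - 69136 = \left(514 - 370\right) - 69136 = 144 - 69136 = -68992$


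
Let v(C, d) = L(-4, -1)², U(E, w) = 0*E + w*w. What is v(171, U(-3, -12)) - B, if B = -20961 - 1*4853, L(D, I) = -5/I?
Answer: 25839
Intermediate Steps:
U(E, w) = w² (U(E, w) = 0 + w² = w²)
v(C, d) = 25 (v(C, d) = (-5/(-1))² = (-5*(-1))² = 5² = 25)
B = -25814 (B = -20961 - 4853 = -25814)
v(171, U(-3, -12)) - B = 25 - 1*(-25814) = 25 + 25814 = 25839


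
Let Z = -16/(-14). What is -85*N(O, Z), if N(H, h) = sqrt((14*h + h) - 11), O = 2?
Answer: -85*sqrt(301)/7 ≈ -210.67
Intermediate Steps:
Z = 8/7 (Z = -16*(-1/14) = 8/7 ≈ 1.1429)
N(H, h) = sqrt(-11 + 15*h) (N(H, h) = sqrt(15*h - 11) = sqrt(-11 + 15*h))
-85*N(O, Z) = -85*sqrt(-11 + 15*(8/7)) = -85*sqrt(-11 + 120/7) = -85*sqrt(301)/7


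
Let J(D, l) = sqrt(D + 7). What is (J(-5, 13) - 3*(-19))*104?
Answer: 5928 + 104*sqrt(2) ≈ 6075.1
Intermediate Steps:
J(D, l) = sqrt(7 + D)
(J(-5, 13) - 3*(-19))*104 = (sqrt(7 - 5) - 3*(-19))*104 = (sqrt(2) + 57)*104 = (57 + sqrt(2))*104 = 5928 + 104*sqrt(2)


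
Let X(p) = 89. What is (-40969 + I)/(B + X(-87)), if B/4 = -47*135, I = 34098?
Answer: 6871/25291 ≈ 0.27168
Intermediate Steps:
B = -25380 (B = 4*(-47*135) = 4*(-6345) = -25380)
(-40969 + I)/(B + X(-87)) = (-40969 + 34098)/(-25380 + 89) = -6871/(-25291) = -6871*(-1/25291) = 6871/25291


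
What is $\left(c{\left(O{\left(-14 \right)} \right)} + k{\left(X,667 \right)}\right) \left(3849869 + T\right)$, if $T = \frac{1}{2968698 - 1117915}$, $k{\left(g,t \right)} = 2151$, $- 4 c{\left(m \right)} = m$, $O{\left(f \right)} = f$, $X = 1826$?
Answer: $\frac{15351398733908626}{1850783} \approx 8.2945 \cdot 10^{9}$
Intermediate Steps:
$c{\left(m \right)} = - \frac{m}{4}$
$T = \frac{1}{1850783} \approx 5.4031 \cdot 10^{-7}$
$\left(c{\left(O{\left(-14 \right)} \right)} + k{\left(X,667 \right)}\right) \left(3849869 + T\right) = \left(\left(- \frac{1}{4}\right) \left(-14\right) + 2151\right) \left(3849869 + \frac{1}{1850783}\right) = \left(\frac{7}{2} + 2151\right) \frac{7125272097428}{1850783} = \frac{4309}{2} \cdot \frac{7125272097428}{1850783} = \frac{15351398733908626}{1850783}$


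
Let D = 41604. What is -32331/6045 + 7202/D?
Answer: -16686703/3224310 ≈ -5.1753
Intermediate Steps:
-32331/6045 + 7202/D = -32331/6045 + 7202/41604 = -32331*1/6045 + 7202*(1/41604) = -829/155 + 3601/20802 = -16686703/3224310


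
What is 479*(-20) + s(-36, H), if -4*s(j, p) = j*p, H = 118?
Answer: -8518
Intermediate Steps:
s(j, p) = -j*p/4
479*(-20) + s(-36, H) = 479*(-20) - ¼*(-36)*118 = -9580 + 1062 = -8518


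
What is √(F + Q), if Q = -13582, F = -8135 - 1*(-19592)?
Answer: 5*I*√85 ≈ 46.098*I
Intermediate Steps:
F = 11457 (F = -8135 + 19592 = 11457)
√(F + Q) = √(11457 - 13582) = √(-2125) = 5*I*√85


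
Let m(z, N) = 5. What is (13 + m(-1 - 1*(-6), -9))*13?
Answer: 234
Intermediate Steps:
(13 + m(-1 - 1*(-6), -9))*13 = (13 + 5)*13 = 18*13 = 234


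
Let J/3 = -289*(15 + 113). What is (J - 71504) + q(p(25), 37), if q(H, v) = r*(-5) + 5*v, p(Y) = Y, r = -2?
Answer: -182285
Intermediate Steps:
q(H, v) = 10 + 5*v (q(H, v) = -2*(-5) + 5*v = 10 + 5*v)
J = -110976 (J = 3*(-289*(15 + 113)) = 3*(-289*128) = 3*(-36992) = -110976)
(J - 71504) + q(p(25), 37) = (-110976 - 71504) + (10 + 5*37) = -182480 + (10 + 185) = -182480 + 195 = -182285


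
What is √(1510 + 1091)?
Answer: 51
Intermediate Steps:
√(1510 + 1091) = √2601 = 51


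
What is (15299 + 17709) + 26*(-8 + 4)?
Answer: 32904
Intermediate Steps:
(15299 + 17709) + 26*(-8 + 4) = 33008 + 26*(-4) = 33008 - 104 = 32904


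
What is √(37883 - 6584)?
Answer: √31299 ≈ 176.92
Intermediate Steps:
√(37883 - 6584) = √31299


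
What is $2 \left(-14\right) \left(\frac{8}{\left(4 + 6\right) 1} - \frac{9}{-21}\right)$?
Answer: $- \frac{172}{5} \approx -34.4$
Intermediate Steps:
$2 \left(-14\right) \left(\frac{8}{\left(4 + 6\right) 1} - \frac{9}{-21}\right) = - 28 \left(\frac{8}{10 \cdot 1} - - \frac{3}{7}\right) = - 28 \left(\frac{8}{10} + \frac{3}{7}\right) = - 28 \left(8 \cdot \frac{1}{10} + \frac{3}{7}\right) = - 28 \left(\frac{4}{5} + \frac{3}{7}\right) = \left(-28\right) \frac{43}{35} = - \frac{172}{5}$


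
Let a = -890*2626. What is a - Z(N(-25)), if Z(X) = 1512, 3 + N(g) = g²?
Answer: -2338652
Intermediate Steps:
N(g) = -3 + g²
a = -2337140
a - Z(N(-25)) = -2337140 - 1*1512 = -2337140 - 1512 = -2338652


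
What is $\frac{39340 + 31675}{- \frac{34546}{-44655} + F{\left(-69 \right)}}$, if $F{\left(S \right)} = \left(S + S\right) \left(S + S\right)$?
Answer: $\frac{3171174825}{850444366} \approx 3.7288$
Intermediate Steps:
$F{\left(S \right)} = 4 S^{2}$ ($F{\left(S \right)} = 2 S 2 S = 4 S^{2}$)
$\frac{39340 + 31675}{- \frac{34546}{-44655} + F{\left(-69 \right)}} = \frac{39340 + 31675}{- \frac{34546}{-44655} + 4 \left(-69\right)^{2}} = \frac{71015}{\left(-34546\right) \left(- \frac{1}{44655}\right) + 4 \cdot 4761} = \frac{71015}{\frac{34546}{44655} + 19044} = \frac{71015}{\frac{850444366}{44655}} = 71015 \cdot \frac{44655}{850444366} = \frac{3171174825}{850444366}$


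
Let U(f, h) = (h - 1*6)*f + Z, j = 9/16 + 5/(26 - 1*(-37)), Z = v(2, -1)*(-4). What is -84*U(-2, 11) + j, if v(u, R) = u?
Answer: 1524743/1008 ≈ 1512.6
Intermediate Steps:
Z = -8 (Z = 2*(-4) = -8)
j = 647/1008 (j = 9*(1/16) + 5/(26 + 37) = 9/16 + 5/63 = 647/1008 ≈ 0.64186)
U(f, h) = -8 + f*(-6 + h) (U(f, h) = (h - 1*6)*f - 8 = (h - 6)*f - 8 = (-6 + h)*f - 8 = f*(-6 + h) - 8 = -8 + f*(-6 + h))
-84*U(-2, 11) + j = -84*(-8 - 6*(-2) - 2*11) + 647/1008 = -84*(-8 + 12 - 22) + 647/1008 = -84*(-18) + 647/1008 = 1512 + 647/1008 = 1524743/1008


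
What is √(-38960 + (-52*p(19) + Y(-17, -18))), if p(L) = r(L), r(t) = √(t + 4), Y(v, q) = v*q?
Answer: √(-38654 - 52*√23) ≈ 197.24*I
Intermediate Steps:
Y(v, q) = q*v
r(t) = √(4 + t)
p(L) = √(4 + L)
√(-38960 + (-52*p(19) + Y(-17, -18))) = √(-38960 + (-52*√(4 + 19) - 18*(-17))) = √(-38960 + (-52*√23 + 306)) = √(-38960 + (306 - 52*√23)) = √(-38654 - 52*√23)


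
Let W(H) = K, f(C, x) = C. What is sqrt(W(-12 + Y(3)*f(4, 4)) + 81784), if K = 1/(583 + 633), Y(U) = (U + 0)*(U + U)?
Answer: sqrt(1889537555)/152 ≈ 285.98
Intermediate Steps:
Y(U) = 2*U**2 (Y(U) = U*(2*U) = 2*U**2)
K = 1/1216 ≈ 0.00082237
W(H) = 1/1216
sqrt(W(-12 + Y(3)*f(4, 4)) + 81784) = sqrt(1/1216 + 81784) = sqrt(99449345/1216) = sqrt(1889537555)/152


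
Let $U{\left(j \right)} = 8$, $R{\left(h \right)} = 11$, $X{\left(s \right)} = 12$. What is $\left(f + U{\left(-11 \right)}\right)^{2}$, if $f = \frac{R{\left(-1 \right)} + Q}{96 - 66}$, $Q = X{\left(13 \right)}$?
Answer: $\frac{69169}{900} \approx 76.854$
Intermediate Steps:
$Q = 12$
$f = \frac{23}{30}$ ($f = \frac{11 + 12}{96 - 66} = \frac{23}{30} \approx 0.76667$)
$\left(f + U{\left(-11 \right)}\right)^{2} = \left(\frac{23}{30} + 8\right)^{2} = \left(\frac{263}{30}\right)^{2} = \frac{69169}{900}$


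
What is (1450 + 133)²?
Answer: 2505889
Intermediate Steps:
(1450 + 133)² = 1583² = 2505889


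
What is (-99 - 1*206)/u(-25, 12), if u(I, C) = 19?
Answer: -305/19 ≈ -16.053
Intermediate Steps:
(-99 - 1*206)/u(-25, 12) = (-99 - 1*206)/19 = (-99 - 206)*(1/19) = -305*1/19 = -305/19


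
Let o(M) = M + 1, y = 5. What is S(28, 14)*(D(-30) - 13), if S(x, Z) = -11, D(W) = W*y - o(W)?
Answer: 1474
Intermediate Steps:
o(M) = 1 + M
D(W) = -1 + 4*W (D(W) = W*5 - (1 + W) = 5*W + (-1 - W) = -1 + 4*W)
S(28, 14)*(D(-30) - 13) = -11*((-1 + 4*(-30)) - 13) = -11*((-1 - 120) - 13) = -11*(-121 - 13) = -11*(-134) = 1474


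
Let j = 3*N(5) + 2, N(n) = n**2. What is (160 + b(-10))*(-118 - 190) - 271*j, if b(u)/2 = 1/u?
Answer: -350427/5 ≈ -70085.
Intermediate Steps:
b(u) = 2/u (b(u) = 2*(1/u) = 2/u)
j = 77 (j = 3*5**2 + 2 = 3*25 + 2 = 75 + 2 = 77)
(160 + b(-10))*(-118 - 190) - 271*j = (160 + 2/(-10))*(-118 - 190) - 271*77 = (160 + 2*(-1/10))*(-308) - 20867 = (160 - 1/5)*(-308) - 20867 = (799/5)*(-308) - 20867 = -246092/5 - 20867 = -350427/5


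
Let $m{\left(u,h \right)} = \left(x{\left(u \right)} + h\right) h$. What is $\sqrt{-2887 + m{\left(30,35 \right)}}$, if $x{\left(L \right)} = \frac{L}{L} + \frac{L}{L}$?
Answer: $2 i \sqrt{398} \approx 39.9 i$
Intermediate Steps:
$x{\left(L \right)} = 2$ ($x{\left(L \right)} = 1 + 1 = 2$)
$m{\left(u,h \right)} = h \left(2 + h\right)$ ($m{\left(u,h \right)} = \left(2 + h\right) h = h \left(2 + h\right)$)
$\sqrt{-2887 + m{\left(30,35 \right)}} = \sqrt{-2887 + 35 \left(2 + 35\right)} = \sqrt{-2887 + 35 \cdot 37} = \sqrt{-2887 + 1295} = \sqrt{-1592} = 2 i \sqrt{398}$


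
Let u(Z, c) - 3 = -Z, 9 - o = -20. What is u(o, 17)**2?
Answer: 676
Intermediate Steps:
o = 29 (o = 9 - 1*(-20) = 9 + 20 = 29)
u(Z, c) = 3 - Z
u(o, 17)**2 = (3 - 1*29)**2 = (3 - 29)**2 = (-26)**2 = 676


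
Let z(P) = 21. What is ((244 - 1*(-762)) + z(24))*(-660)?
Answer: -677820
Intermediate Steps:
((244 - 1*(-762)) + z(24))*(-660) = ((244 - 1*(-762)) + 21)*(-660) = ((244 + 762) + 21)*(-660) = (1006 + 21)*(-660) = 1027*(-660) = -677820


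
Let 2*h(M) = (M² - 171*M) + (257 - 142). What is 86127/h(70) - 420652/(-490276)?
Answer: -20381591861/852467395 ≈ -23.909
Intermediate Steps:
h(M) = 115/2 + M²/2 - 171*M/2 (h(M) = ((M² - 171*M) + (257 - 142))/2 = ((M² - 171*M) + 115)/2 = (115 + M² - 171*M)/2 = 115/2 + M²/2 - 171*M/2)
86127/h(70) - 420652/(-490276) = 86127/(115/2 + (½)*70² - 171/2*70) - 420652/(-490276) = 86127/(115/2 + (½)*4900 - 5985) - 420652*(-1/490276) = 86127/(115/2 + 2450 - 5985) + 105163/122569 = 86127/(-6955/2) + 105163/122569 = 86127*(-2/6955) + 105163/122569 = -172254/6955 + 105163/122569 = -20381591861/852467395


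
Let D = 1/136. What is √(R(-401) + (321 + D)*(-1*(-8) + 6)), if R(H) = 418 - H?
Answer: √6141947/34 ≈ 72.891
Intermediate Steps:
D = 1/136 ≈ 0.0073529
√(R(-401) + (321 + D)*(-1*(-8) + 6)) = √((418 - 1*(-401)) + (321 + 1/136)*(-1*(-8) + 6)) = √((418 + 401) + 43657*(8 + 6)/136) = √(819 + (43657/136)*14) = √(819 + 305599/68) = √(361291/68) = √6141947/34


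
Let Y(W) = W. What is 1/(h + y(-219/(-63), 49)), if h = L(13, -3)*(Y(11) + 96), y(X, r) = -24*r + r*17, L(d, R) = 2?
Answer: -1/129 ≈ -0.0077519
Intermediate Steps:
y(X, r) = -7*r (y(X, r) = -24*r + 17*r = -7*r)
h = 214 (h = 2*(11 + 96) = 2*107 = 214)
1/(h + y(-219/(-63), 49)) = 1/(214 - 7*49) = 1/(214 - 343) = 1/(-129) = -1/129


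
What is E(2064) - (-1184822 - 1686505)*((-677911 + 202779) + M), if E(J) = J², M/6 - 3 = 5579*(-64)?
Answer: -7515550596054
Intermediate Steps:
M = -2142318 (M = 18 + 6*(5579*(-64)) = 18 + 6*(-357056) = 18 - 2142336 = -2142318)
E(2064) - (-1184822 - 1686505)*((-677911 + 202779) + M) = 2064² - (-1184822 - 1686505)*((-677911 + 202779) - 2142318) = 4260096 - (-2871327)*(-475132 - 2142318) = 4260096 - (-2871327)*(-2617450) = 4260096 - 1*7515554856150 = 4260096 - 7515554856150 = -7515550596054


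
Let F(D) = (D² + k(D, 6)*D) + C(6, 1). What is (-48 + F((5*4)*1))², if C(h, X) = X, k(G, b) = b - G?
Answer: 5329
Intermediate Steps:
F(D) = 1 + D² + D*(6 - D) (F(D) = (D² + (6 - D)*D) + 1 = (D² + D*(6 - D)) + 1 = 1 + D² + D*(6 - D))
(-48 + F((5*4)*1))² = (-48 + (1 + 6*((5*4)*1)))² = (-48 + (1 + 6*(20*1)))² = (-48 + (1 + 6*20))² = (-48 + (1 + 120))² = (-48 + 121)² = 73² = 5329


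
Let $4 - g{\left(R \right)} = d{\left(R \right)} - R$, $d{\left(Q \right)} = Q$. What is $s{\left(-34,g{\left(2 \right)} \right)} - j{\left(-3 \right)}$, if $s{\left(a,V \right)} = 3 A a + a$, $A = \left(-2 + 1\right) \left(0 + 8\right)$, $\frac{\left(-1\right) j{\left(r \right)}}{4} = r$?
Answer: $770$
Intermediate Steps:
$j{\left(r \right)} = - 4 r$
$g{\left(R \right)} = 4$ ($g{\left(R \right)} = 4 - \left(R - R\right) = 4 - 0 = 4 + 0 = 4$)
$A = -8$ ($A = \left(-1\right) 8 = -8$)
$s{\left(a,V \right)} = - 23 a$ ($s{\left(a,V \right)} = 3 \left(-8\right) a + a = - 24 a + a = - 23 a$)
$s{\left(-34,g{\left(2 \right)} \right)} - j{\left(-3 \right)} = \left(-23\right) \left(-34\right) - \left(-4\right) \left(-3\right) = 782 - 12 = 770$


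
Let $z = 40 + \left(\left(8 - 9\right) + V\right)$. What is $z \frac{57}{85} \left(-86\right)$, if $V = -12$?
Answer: $- \frac{132354}{85} \approx -1557.1$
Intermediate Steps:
$z = 27$ ($z = 40 + \left(\left(8 - 9\right) - 12\right) = 40 - 13 = 27$)
$z \frac{57}{85} \left(-86\right) = 27 \cdot \frac{57}{85} \left(-86\right) = \frac{1539}{85} \left(-86\right) = - \frac{132354}{85}$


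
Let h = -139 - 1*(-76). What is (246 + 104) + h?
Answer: 287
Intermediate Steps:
h = -63 (h = -139 + 76 = -63)
(246 + 104) + h = (246 + 104) - 63 = 350 - 63 = 287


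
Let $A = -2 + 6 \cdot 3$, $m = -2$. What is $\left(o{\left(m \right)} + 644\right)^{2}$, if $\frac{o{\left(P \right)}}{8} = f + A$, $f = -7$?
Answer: $512656$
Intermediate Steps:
$A = 16$ ($A = -2 + 18 = 16$)
$o{\left(P \right)} = 72$ ($o{\left(P \right)} = 8 \left(-7 + 16\right) = 8 \cdot 9 = 72$)
$\left(o{\left(m \right)} + 644\right)^{2} = \left(72 + 644\right)^{2} = 716^{2} = 512656$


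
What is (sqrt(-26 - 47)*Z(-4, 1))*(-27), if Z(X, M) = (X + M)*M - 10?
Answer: 351*I*sqrt(73) ≈ 2998.9*I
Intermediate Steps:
Z(X, M) = -10 + M*(M + X) (Z(X, M) = (M + X)*M - 10 = M*(M + X) - 10 = -10 + M*(M + X))
(sqrt(-26 - 47)*Z(-4, 1))*(-27) = (sqrt(-26 - 47)*(-10 + 1**2 + 1*(-4)))*(-27) = (sqrt(-73)*(-10 + 1 - 4))*(-27) = ((I*sqrt(73))*(-13))*(-27) = -13*I*sqrt(73)*(-27) = 351*I*sqrt(73)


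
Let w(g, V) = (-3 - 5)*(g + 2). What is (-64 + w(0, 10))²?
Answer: 6400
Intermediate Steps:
w(g, V) = -16 - 8*g (w(g, V) = -8*(2 + g) = -16 - 8*g)
(-64 + w(0, 10))² = (-64 + (-16 - 8*0))² = (-64 + (-16 + 0))² = (-64 - 16)² = (-80)² = 6400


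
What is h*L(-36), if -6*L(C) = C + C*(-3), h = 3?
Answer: -36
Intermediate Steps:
L(C) = C/3 (L(C) = -(C + C*(-3))/6 = -(C - 3*C)/6 = -(-1)*C/3 = C/3)
h*L(-36) = 3*((1/3)*(-36)) = 3*(-12) = -36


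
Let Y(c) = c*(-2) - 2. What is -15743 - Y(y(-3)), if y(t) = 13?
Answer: -15715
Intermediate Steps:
Y(c) = -2 - 2*c (Y(c) = -2*c - 2 = -2 - 2*c)
-15743 - Y(y(-3)) = -15743 - (-2 - 2*13) = -15743 - (-2 - 26) = -15743 - 1*(-28) = -15743 + 28 = -15715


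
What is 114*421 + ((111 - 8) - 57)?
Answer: 48040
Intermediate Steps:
114*421 + ((111 - 8) - 57) = 47994 + (103 - 57) = 47994 + 46 = 48040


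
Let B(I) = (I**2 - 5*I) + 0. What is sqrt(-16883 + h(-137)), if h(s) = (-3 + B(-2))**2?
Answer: 17*I*sqrt(58) ≈ 129.47*I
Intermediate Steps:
B(I) = I**2 - 5*I
h(s) = 121 (h(s) = (-3 - 2*(-5 - 2))**2 = (-3 - 2*(-7))**2 = (-3 + 14)**2 = 11**2 = 121)
sqrt(-16883 + h(-137)) = sqrt(-16883 + 121) = sqrt(-16762) = 17*I*sqrt(58)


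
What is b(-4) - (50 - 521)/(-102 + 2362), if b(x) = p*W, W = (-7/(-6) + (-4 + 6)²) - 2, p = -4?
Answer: -84467/6780 ≈ -12.458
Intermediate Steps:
W = 19/6 (W = (-7*(-⅙) + 2²) - 2 = (7/6 + 4) - 2 = 31/6 - 2 = 19/6 ≈ 3.1667)
b(x) = -38/3 (b(x) = -4*19/6 = -38/3)
b(-4) - (50 - 521)/(-102 + 2362) = -38/3 - (50 - 521)/(-102 + 2362) = -38/3 - (-471)/2260 = -38/3 - 1*(-471/2260) = -38/3 + 471/2260 = -84467/6780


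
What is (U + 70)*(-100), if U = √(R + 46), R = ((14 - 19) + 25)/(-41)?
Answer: -7000 - 100*√76506/41 ≈ -7674.6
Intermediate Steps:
R = -20/41 (R = (-5 + 25)*(-1/41) = 20*(-1/41) = -20/41 ≈ -0.48780)
U = √76506/41 (U = √(-20/41 + 46) = √(1866/41) = √76506/41 ≈ 6.7463)
(U + 70)*(-100) = (√76506/41 + 70)*(-100) = (70 + √76506/41)*(-100) = -7000 - 100*√76506/41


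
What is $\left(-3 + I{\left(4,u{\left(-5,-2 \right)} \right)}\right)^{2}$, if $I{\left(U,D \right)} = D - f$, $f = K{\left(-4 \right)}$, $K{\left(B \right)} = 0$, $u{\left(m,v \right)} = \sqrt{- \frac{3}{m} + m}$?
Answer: $\frac{\left(15 - i \sqrt{110}\right)^{2}}{25} \approx 4.6 - 12.586 i$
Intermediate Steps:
$u{\left(m,v \right)} = \sqrt{m - \frac{3}{m}}$
$f = 0$
$I{\left(U,D \right)} = D$ ($I{\left(U,D \right)} = D - 0 = D + 0 = D$)
$\left(-3 + I{\left(4,u{\left(-5,-2 \right)} \right)}\right)^{2} = \left(-3 + \sqrt{-5 - \frac{3}{-5}}\right)^{2} = \left(-3 + \sqrt{-5 - - \frac{3}{5}}\right)^{2} = \left(-3 + \sqrt{-5 + \frac{3}{5}}\right)^{2} = \left(-3 + \sqrt{- \frac{22}{5}}\right)^{2} = \left(-3 + \frac{i \sqrt{110}}{5}\right)^{2}$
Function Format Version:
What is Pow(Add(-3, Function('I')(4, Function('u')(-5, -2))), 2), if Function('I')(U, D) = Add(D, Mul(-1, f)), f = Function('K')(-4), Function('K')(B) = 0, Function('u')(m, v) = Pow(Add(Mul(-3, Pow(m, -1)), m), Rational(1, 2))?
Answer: Mul(Rational(1, 25), Pow(Add(15, Mul(-1, I, Pow(110, Rational(1, 2)))), 2)) ≈ Add(4.6000, Mul(-12.586, I))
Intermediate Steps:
Function('u')(m, v) = Pow(Add(m, Mul(-3, Pow(m, -1))), Rational(1, 2))
f = 0
Function('I')(U, D) = D (Function('I')(U, D) = Add(D, Mul(-1, 0)) = Add(D, 0) = D)
Pow(Add(-3, Function('I')(4, Function('u')(-5, -2))), 2) = Pow(Add(-3, Pow(Add(-5, Mul(-3, Pow(-5, -1))), Rational(1, 2))), 2) = Pow(Add(-3, Pow(Add(-5, Mul(-3, Rational(-1, 5))), Rational(1, 2))), 2) = Pow(Add(-3, Pow(Add(-5, Rational(3, 5)), Rational(1, 2))), 2) = Pow(Add(-3, Pow(Rational(-22, 5), Rational(1, 2))), 2) = Pow(Add(-3, Mul(Rational(1, 5), I, Pow(110, Rational(1, 2)))), 2)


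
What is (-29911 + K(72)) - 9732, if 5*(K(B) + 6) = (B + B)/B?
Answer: -198243/5 ≈ -39649.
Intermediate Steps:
K(B) = -28/5 (K(B) = -6 + ((B + B)/B)/5 = -6 + ((2*B)/B)/5 = -6 + (1/5)*2 = -6 + 2/5 = -28/5)
(-29911 + K(72)) - 9732 = (-29911 - 28/5) - 9732 = -149583/5 - 9732 = -198243/5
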